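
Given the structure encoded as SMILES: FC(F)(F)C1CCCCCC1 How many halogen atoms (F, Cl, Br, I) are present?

3

Halogen atoms appear at heavy-atom positions 1, 3, 4 (3×F).
Halogen count: 3.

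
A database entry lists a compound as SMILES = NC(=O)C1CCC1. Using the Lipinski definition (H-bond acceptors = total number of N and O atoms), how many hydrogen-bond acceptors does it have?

2

N atoms: 1; O atoms: 1.
Lipinski HBA = 1 + 1 = 2.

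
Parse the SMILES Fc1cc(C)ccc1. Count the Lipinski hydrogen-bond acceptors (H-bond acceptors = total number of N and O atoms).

N atoms: 0; O atoms: 0.
Lipinski HBA = 0 + 0 = 0.

0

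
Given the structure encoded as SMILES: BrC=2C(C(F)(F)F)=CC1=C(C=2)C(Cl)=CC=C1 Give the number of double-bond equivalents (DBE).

7

Degree of unsaturation = (number of rings) + (number of π bonds).
Ring closures in the SMILES: 2.
π bonds: 5 double bonds (each 1 DoU) → 5 DoU from unsaturation.
Total DoU = 2 + 5 = 7.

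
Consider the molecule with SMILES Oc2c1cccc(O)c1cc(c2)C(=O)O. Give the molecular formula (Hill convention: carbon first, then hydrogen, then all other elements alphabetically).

C11H8O4

Walk through each heavy atom and fill implicit hydrogens from standard valence (C 4, N 3, O 2, S 2, halogen 1); for lowercase aromatic atoms, an aromatic c carries 1 H when it has two neighbours and 0 H with three, and aromatic n carries 0 H:
  atom 1: O, bond orders sum to 1 (valence 2) → 1 H
  atom 2: aromatic c, 3 neighbours → 0 H
  atom 3: aromatic c, 3 neighbours → 0 H
  atom 4: aromatic c, 2 neighbours → 1 H
  atom 5: aromatic c, 2 neighbours → 1 H
  atom 6: aromatic c, 2 neighbours → 1 H
  atom 7: aromatic c, 3 neighbours → 0 H
  atom 8: O, bond orders sum to 1 (valence 2) → 1 H
  atom 9: aromatic c, 3 neighbours → 0 H
  atom 10: aromatic c, 2 neighbours → 1 H
  atom 11: aromatic c, 3 neighbours → 0 H
  atom 12: aromatic c, 2 neighbours → 1 H
  atom 13: C, bond orders sum to 4 (valence 4) → 0 H
  atom 14: O, bond orders sum to 2 (valence 2) → 0 H
  atom 15: O, bond orders sum to 1 (valence 2) → 1 H
Totals → C:11, H:8, O:4.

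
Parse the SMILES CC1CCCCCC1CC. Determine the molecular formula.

Walk through each heavy atom and fill implicit hydrogens from standard valence (C 4, N 3, O 2, S 2, halogen 1):
  atom 1: C, bond orders sum to 1 (valence 4) → 3 H
  atom 2: C, bond orders sum to 3 (valence 4) → 1 H
  atom 3: C, bond orders sum to 2 (valence 4) → 2 H
  atom 4: C, bond orders sum to 2 (valence 4) → 2 H
  atom 5: C, bond orders sum to 2 (valence 4) → 2 H
  atom 6: C, bond orders sum to 2 (valence 4) → 2 H
  atom 7: C, bond orders sum to 2 (valence 4) → 2 H
  atom 8: C, bond orders sum to 3 (valence 4) → 1 H
  atom 9: C, bond orders sum to 2 (valence 4) → 2 H
  atom 10: C, bond orders sum to 1 (valence 4) → 3 H
Totals → C:10, H:20.
In Hill order: C10H20.

C10H20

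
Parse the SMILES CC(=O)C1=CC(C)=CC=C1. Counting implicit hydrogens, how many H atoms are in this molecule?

Walk through each heavy atom and fill implicit hydrogens from standard valence (C 4, N 3, O 2, S 2, halogen 1):
  atom 1: C, bond orders sum to 1 (valence 4) → 3 H
  atom 2: C, bond orders sum to 4 (valence 4) → 0 H
  atom 3: O, bond orders sum to 2 (valence 2) → 0 H
  atom 4: C, bond orders sum to 4 (valence 4) → 0 H
  atom 5: C, bond orders sum to 3 (valence 4) → 1 H
  atom 6: C, bond orders sum to 4 (valence 4) → 0 H
  atom 7: C, bond orders sum to 1 (valence 4) → 3 H
  atom 8: C, bond orders sum to 3 (valence 4) → 1 H
  atom 9: C, bond orders sum to 3 (valence 4) → 1 H
  atom 10: C, bond orders sum to 3 (valence 4) → 1 H
Total hydrogens: 10.

10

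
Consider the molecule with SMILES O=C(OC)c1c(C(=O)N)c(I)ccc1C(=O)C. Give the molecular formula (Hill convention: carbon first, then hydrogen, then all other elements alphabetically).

C11H10INO4

Walk through each heavy atom and fill implicit hydrogens from standard valence (C 4, N 3, O 2, S 2, halogen 1); for lowercase aromatic atoms, an aromatic c carries 1 H when it has two neighbours and 0 H with three, and aromatic n carries 0 H:
  atom 1: O, bond orders sum to 2 (valence 2) → 0 H
  atom 2: C, bond orders sum to 4 (valence 4) → 0 H
  atom 3: O, bond orders sum to 2 (valence 2) → 0 H
  atom 4: C, bond orders sum to 1 (valence 4) → 3 H
  atom 5: aromatic c, 3 neighbours → 0 H
  atom 6: aromatic c, 3 neighbours → 0 H
  atom 7: C, bond orders sum to 4 (valence 4) → 0 H
  atom 8: O, bond orders sum to 2 (valence 2) → 0 H
  atom 9: N, bond orders sum to 1 (valence 3) → 2 H
  atom 10: aromatic c, 3 neighbours → 0 H
  atom 11: I (halogen, monovalent) → 0 H
  atom 12: aromatic c, 2 neighbours → 1 H
  atom 13: aromatic c, 2 neighbours → 1 H
  atom 14: aromatic c, 3 neighbours → 0 H
  atom 15: C, bond orders sum to 4 (valence 4) → 0 H
  atom 16: O, bond orders sum to 2 (valence 2) → 0 H
  atom 17: C, bond orders sum to 1 (valence 4) → 3 H
Totals → C:11, H:10, I:1, N:1, O:4.
In Hill order: C11H10INO4.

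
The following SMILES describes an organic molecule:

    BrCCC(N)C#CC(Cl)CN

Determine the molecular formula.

C7H12BrClN2

Walk through each heavy atom and fill implicit hydrogens from standard valence (C 4, N 3, O 2, S 2, halogen 1):
  atom 1: Br (halogen, monovalent) → 0 H
  atom 2: C, bond orders sum to 2 (valence 4) → 2 H
  atom 3: C, bond orders sum to 2 (valence 4) → 2 H
  atom 4: C, bond orders sum to 3 (valence 4) → 1 H
  atom 5: N, bond orders sum to 1 (valence 3) → 2 H
  atom 6: C, bond orders sum to 4 (valence 4) → 0 H
  atom 7: C, bond orders sum to 4 (valence 4) → 0 H
  atom 8: C, bond orders sum to 3 (valence 4) → 1 H
  atom 9: Cl (halogen, monovalent) → 0 H
  atom 10: C, bond orders sum to 2 (valence 4) → 2 H
  atom 11: N, bond orders sum to 1 (valence 3) → 2 H
Totals → C:7, H:12, Br:1, Cl:1, N:2.
In Hill order: C7H12BrClN2.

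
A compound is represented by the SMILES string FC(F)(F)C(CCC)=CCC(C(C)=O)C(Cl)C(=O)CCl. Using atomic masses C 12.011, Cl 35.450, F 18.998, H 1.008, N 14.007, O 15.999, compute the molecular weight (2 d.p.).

First, the molecular formula is C13H17Cl2F3O2 (counting implicit H from valence).
  C: 13 × 12.011 = 156.143
  Cl: 2 × 35.450 = 70.900
  F: 3 × 18.998 = 56.994
  H: 17 × 1.008 = 17.136
  O: 2 × 15.999 = 31.998
Sum: 13×12.011 + 2×35.450 + 3×18.998 + 17×1.008 + 2×15.999 = 333.171 → 333.17 g/mol.

333.17 g/mol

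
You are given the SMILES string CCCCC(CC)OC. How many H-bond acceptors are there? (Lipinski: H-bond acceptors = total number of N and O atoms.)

1

N atoms: 0; O atoms: 1.
Lipinski HBA = 0 + 1 = 1.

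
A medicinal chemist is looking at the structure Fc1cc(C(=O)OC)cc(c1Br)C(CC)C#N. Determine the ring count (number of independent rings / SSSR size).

In SMILES, each pair of matching ring-closure digits denotes one ring-closing bond; the number of such bonds equals the number of independent rings.
Ring-closure bonds here: 1.

1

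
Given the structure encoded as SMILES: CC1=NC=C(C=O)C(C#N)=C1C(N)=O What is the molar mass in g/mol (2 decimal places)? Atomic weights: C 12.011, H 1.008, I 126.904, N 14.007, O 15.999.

First, the molecular formula is C9H7N3O2 (counting implicit H from valence).
  C: 9 × 12.011 = 108.099
  H: 7 × 1.008 = 7.056
  N: 3 × 14.007 = 42.021
  O: 2 × 15.999 = 31.998
Sum: 9×12.011 + 7×1.008 + 3×14.007 + 2×15.999 = 189.174 → 189.17 g/mol.

189.17 g/mol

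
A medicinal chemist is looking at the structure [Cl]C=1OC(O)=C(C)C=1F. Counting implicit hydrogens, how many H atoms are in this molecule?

Walk through each heavy atom and fill implicit hydrogens from standard valence (C 4, N 3, O 2, S 2, halogen 1):
  atom 1: Cl with explicit H count 0
  atom 2: C, bond orders sum to 4 (valence 4) → 0 H
  atom 3: O, bond orders sum to 2 (valence 2) → 0 H
  atom 4: C, bond orders sum to 4 (valence 4) → 0 H
  atom 5: O, bond orders sum to 1 (valence 2) → 1 H
  atom 6: C, bond orders sum to 4 (valence 4) → 0 H
  atom 7: C, bond orders sum to 1 (valence 4) → 3 H
  atom 8: C, bond orders sum to 4 (valence 4) → 0 H
  atom 9: F (halogen, monovalent) → 0 H
Total hydrogens: 4.

4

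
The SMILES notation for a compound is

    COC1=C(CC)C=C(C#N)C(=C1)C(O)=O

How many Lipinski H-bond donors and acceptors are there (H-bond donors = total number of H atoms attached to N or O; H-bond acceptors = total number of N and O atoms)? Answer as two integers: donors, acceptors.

Donors: find every N or O and count the H atoms it carries.
  atom 2 (O): bond orders sum to 2 → 0 H
  atom 10 (N): bond orders sum to 3 → 0 H
  atom 14 (O): bond orders sum to 1 → 1 H
  atom 15 (O): bond orders sum to 2 → 0 H
Lipinski HBD = 1.
Acceptors: N atoms = 1, O atoms = 3 → HBA = 4.

1, 4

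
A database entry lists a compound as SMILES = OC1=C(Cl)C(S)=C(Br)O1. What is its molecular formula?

C4H2BrClO2S

Walk through each heavy atom and fill implicit hydrogens from standard valence (C 4, N 3, O 2, S 2, halogen 1):
  atom 1: O, bond orders sum to 1 (valence 2) → 1 H
  atom 2: C, bond orders sum to 4 (valence 4) → 0 H
  atom 3: C, bond orders sum to 4 (valence 4) → 0 H
  atom 4: Cl (halogen, monovalent) → 0 H
  atom 5: C, bond orders sum to 4 (valence 4) → 0 H
  atom 6: S, bond orders sum to 1 (valence 2) → 1 H
  atom 7: C, bond orders sum to 4 (valence 4) → 0 H
  atom 8: Br (halogen, monovalent) → 0 H
  atom 9: O, bond orders sum to 2 (valence 2) → 0 H
Totals → C:4, H:2, Br:1, Cl:1, O:2, S:1.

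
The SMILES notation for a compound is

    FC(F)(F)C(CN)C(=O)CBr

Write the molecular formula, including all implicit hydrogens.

C5H7BrF3NO

Walk through each heavy atom and fill implicit hydrogens from standard valence (C 4, N 3, O 2, S 2, halogen 1):
  atom 1: F (halogen, monovalent) → 0 H
  atom 2: C, bond orders sum to 4 (valence 4) → 0 H
  atom 3: F (halogen, monovalent) → 0 H
  atom 4: F (halogen, monovalent) → 0 H
  atom 5: C, bond orders sum to 3 (valence 4) → 1 H
  atom 6: C, bond orders sum to 2 (valence 4) → 2 H
  atom 7: N, bond orders sum to 1 (valence 3) → 2 H
  atom 8: C, bond orders sum to 4 (valence 4) → 0 H
  atom 9: O, bond orders sum to 2 (valence 2) → 0 H
  atom 10: C, bond orders sum to 2 (valence 4) → 2 H
  atom 11: Br (halogen, monovalent) → 0 H
Totals → C:5, H:7, Br:1, F:3, N:1, O:1.
In Hill order: C5H7BrF3NO.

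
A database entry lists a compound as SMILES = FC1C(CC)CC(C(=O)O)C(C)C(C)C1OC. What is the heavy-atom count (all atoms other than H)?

Every atom symbol written in the SMILES (organic subset) is one heavy atom; implicit H are not written.
Heavy atoms by element → C:13, F:1, O:3.
Total: 17.

17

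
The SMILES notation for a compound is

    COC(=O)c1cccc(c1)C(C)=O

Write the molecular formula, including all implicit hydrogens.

C10H10O3

Walk through each heavy atom and fill implicit hydrogens from standard valence (C 4, N 3, O 2, S 2, halogen 1); for lowercase aromatic atoms, an aromatic c carries 1 H when it has two neighbours and 0 H with three, and aromatic n carries 0 H:
  atom 1: C, bond orders sum to 1 (valence 4) → 3 H
  atom 2: O, bond orders sum to 2 (valence 2) → 0 H
  atom 3: C, bond orders sum to 4 (valence 4) → 0 H
  atom 4: O, bond orders sum to 2 (valence 2) → 0 H
  atom 5: aromatic c, 3 neighbours → 0 H
  atom 6: aromatic c, 2 neighbours → 1 H
  atom 7: aromatic c, 2 neighbours → 1 H
  atom 8: aromatic c, 2 neighbours → 1 H
  atom 9: aromatic c, 3 neighbours → 0 H
  atom 10: aromatic c, 2 neighbours → 1 H
  atom 11: C, bond orders sum to 4 (valence 4) → 0 H
  atom 12: C, bond orders sum to 1 (valence 4) → 3 H
  atom 13: O, bond orders sum to 2 (valence 2) → 0 H
Totals → C:10, H:10, O:3.
In Hill order: C10H10O3.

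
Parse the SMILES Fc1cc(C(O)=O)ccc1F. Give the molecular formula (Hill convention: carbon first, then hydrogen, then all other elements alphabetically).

C7H4F2O2

Walk through each heavy atom and fill implicit hydrogens from standard valence (C 4, N 3, O 2, S 2, halogen 1); for lowercase aromatic atoms, an aromatic c carries 1 H when it has two neighbours and 0 H with three, and aromatic n carries 0 H:
  atom 1: F (halogen, monovalent) → 0 H
  atom 2: aromatic c, 3 neighbours → 0 H
  atom 3: aromatic c, 2 neighbours → 1 H
  atom 4: aromatic c, 3 neighbours → 0 H
  atom 5: C, bond orders sum to 4 (valence 4) → 0 H
  atom 6: O, bond orders sum to 1 (valence 2) → 1 H
  atom 7: O, bond orders sum to 2 (valence 2) → 0 H
  atom 8: aromatic c, 2 neighbours → 1 H
  atom 9: aromatic c, 2 neighbours → 1 H
  atom 10: aromatic c, 3 neighbours → 0 H
  atom 11: F (halogen, monovalent) → 0 H
Totals → C:7, H:4, F:2, O:2.
In Hill order: C7H4F2O2.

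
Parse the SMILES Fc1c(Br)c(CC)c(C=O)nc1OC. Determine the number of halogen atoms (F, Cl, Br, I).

2

Halogen atoms appear at heavy-atom positions 1, 4 (1×Br, 1×F).
Other groups present: 1 aldehyde, 1 ether.
Halogen count: 2.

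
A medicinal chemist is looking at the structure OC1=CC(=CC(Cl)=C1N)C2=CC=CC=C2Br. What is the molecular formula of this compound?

C12H9BrClNO

Walk through each heavy atom and fill implicit hydrogens from standard valence (C 4, N 3, O 2, S 2, halogen 1):
  atom 1: O, bond orders sum to 1 (valence 2) → 1 H
  atom 2: C, bond orders sum to 4 (valence 4) → 0 H
  atom 3: C, bond orders sum to 3 (valence 4) → 1 H
  atom 4: C, bond orders sum to 4 (valence 4) → 0 H
  atom 5: C, bond orders sum to 3 (valence 4) → 1 H
  atom 6: C, bond orders sum to 4 (valence 4) → 0 H
  atom 7: Cl (halogen, monovalent) → 0 H
  atom 8: C, bond orders sum to 4 (valence 4) → 0 H
  atom 9: N, bond orders sum to 1 (valence 3) → 2 H
  atom 10: C, bond orders sum to 4 (valence 4) → 0 H
  atom 11: C, bond orders sum to 3 (valence 4) → 1 H
  atom 12: C, bond orders sum to 3 (valence 4) → 1 H
  atom 13: C, bond orders sum to 3 (valence 4) → 1 H
  atom 14: C, bond orders sum to 3 (valence 4) → 1 H
  atom 15: C, bond orders sum to 4 (valence 4) → 0 H
  atom 16: Br (halogen, monovalent) → 0 H
Totals → C:12, H:9, Br:1, Cl:1, N:1, O:1.
In Hill order: C12H9BrClNO.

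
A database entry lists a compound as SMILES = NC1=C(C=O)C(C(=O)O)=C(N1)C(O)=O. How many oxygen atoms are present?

5

Scan the SMILES for O atoms (remember two-letter symbols like Cl and Br are single atoms).
Oxygen count: 5.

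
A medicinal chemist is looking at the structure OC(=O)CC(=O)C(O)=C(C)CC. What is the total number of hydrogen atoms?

Walk through each heavy atom and fill implicit hydrogens from standard valence (C 4, N 3, O 2, S 2, halogen 1):
  atom 1: O, bond orders sum to 1 (valence 2) → 1 H
  atom 2: C, bond orders sum to 4 (valence 4) → 0 H
  atom 3: O, bond orders sum to 2 (valence 2) → 0 H
  atom 4: C, bond orders sum to 2 (valence 4) → 2 H
  atom 5: C, bond orders sum to 4 (valence 4) → 0 H
  atom 6: O, bond orders sum to 2 (valence 2) → 0 H
  atom 7: C, bond orders sum to 4 (valence 4) → 0 H
  atom 8: O, bond orders sum to 1 (valence 2) → 1 H
  atom 9: C, bond orders sum to 4 (valence 4) → 0 H
  atom 10: C, bond orders sum to 1 (valence 4) → 3 H
  atom 11: C, bond orders sum to 2 (valence 4) → 2 H
  atom 12: C, bond orders sum to 1 (valence 4) → 3 H
Total hydrogens: 12.

12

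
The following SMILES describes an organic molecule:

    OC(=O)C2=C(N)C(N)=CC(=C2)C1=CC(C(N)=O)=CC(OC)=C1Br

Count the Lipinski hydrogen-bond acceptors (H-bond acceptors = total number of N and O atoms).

7

N atoms: 3; O atoms: 4.
Lipinski HBA = 3 + 4 = 7.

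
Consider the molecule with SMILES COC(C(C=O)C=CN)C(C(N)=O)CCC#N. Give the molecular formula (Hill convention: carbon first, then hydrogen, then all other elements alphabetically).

C11H17N3O3

Walk through each heavy atom and fill implicit hydrogens from standard valence (C 4, N 3, O 2, S 2, halogen 1):
  atom 1: C, bond orders sum to 1 (valence 4) → 3 H
  atom 2: O, bond orders sum to 2 (valence 2) → 0 H
  atom 3: C, bond orders sum to 3 (valence 4) → 1 H
  atom 4: C, bond orders sum to 3 (valence 4) → 1 H
  atom 5: C, bond orders sum to 3 (valence 4) → 1 H
  atom 6: O, bond orders sum to 2 (valence 2) → 0 H
  atom 7: C, bond orders sum to 3 (valence 4) → 1 H
  atom 8: C, bond orders sum to 3 (valence 4) → 1 H
  atom 9: N, bond orders sum to 1 (valence 3) → 2 H
  atom 10: C, bond orders sum to 3 (valence 4) → 1 H
  atom 11: C, bond orders sum to 4 (valence 4) → 0 H
  atom 12: N, bond orders sum to 1 (valence 3) → 2 H
  atom 13: O, bond orders sum to 2 (valence 2) → 0 H
  atom 14: C, bond orders sum to 2 (valence 4) → 2 H
  atom 15: C, bond orders sum to 2 (valence 4) → 2 H
  atom 16: C, bond orders sum to 4 (valence 4) → 0 H
  atom 17: N, bond orders sum to 3 (valence 3) → 0 H
Totals → C:11, H:17, N:3, O:3.
In Hill order: C11H17N3O3.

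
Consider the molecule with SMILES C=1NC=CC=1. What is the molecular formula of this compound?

Walk through each heavy atom and fill implicit hydrogens from standard valence (C 4, N 3, O 2, S 2, halogen 1):
  atom 1: C, bond orders sum to 3 (valence 4) → 1 H
  atom 2: N, bond orders sum to 2 (valence 3) → 1 H
  atom 3: C, bond orders sum to 3 (valence 4) → 1 H
  atom 4: C, bond orders sum to 3 (valence 4) → 1 H
  atom 5: C, bond orders sum to 3 (valence 4) → 1 H
Totals → C:4, H:5, N:1.

C4H5N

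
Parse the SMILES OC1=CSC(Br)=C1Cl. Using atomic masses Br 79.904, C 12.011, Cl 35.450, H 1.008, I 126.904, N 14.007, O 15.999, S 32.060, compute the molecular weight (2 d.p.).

First, the molecular formula is C4H2BrClOS (counting implicit H from valence).
  Br: 1 × 79.904 = 79.904
  C: 4 × 12.011 = 48.044
  Cl: 1 × 35.450 = 35.450
  H: 2 × 1.008 = 2.016
  O: 1 × 15.999 = 15.999
  S: 1 × 32.060 = 32.060
Sum: 1×79.904 + 4×12.011 + 1×35.450 + 2×1.008 + 1×15.999 + 1×32.060 = 213.473 → 213.47 g/mol.

213.47 g/mol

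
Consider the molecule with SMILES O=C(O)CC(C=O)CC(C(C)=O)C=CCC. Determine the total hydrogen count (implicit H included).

18

Walk through each heavy atom and fill implicit hydrogens from standard valence (C 4, N 3, O 2, S 2, halogen 1):
  atom 1: O, bond orders sum to 2 (valence 2) → 0 H
  atom 2: C, bond orders sum to 4 (valence 4) → 0 H
  atom 3: O, bond orders sum to 1 (valence 2) → 1 H
  atom 4: C, bond orders sum to 2 (valence 4) → 2 H
  atom 5: C, bond orders sum to 3 (valence 4) → 1 H
  atom 6: C, bond orders sum to 3 (valence 4) → 1 H
  atom 7: O, bond orders sum to 2 (valence 2) → 0 H
  atom 8: C, bond orders sum to 2 (valence 4) → 2 H
  atom 9: C, bond orders sum to 3 (valence 4) → 1 H
  atom 10: C, bond orders sum to 4 (valence 4) → 0 H
  atom 11: C, bond orders sum to 1 (valence 4) → 3 H
  atom 12: O, bond orders sum to 2 (valence 2) → 0 H
  atom 13: C, bond orders sum to 3 (valence 4) → 1 H
  atom 14: C, bond orders sum to 3 (valence 4) → 1 H
  atom 15: C, bond orders sum to 2 (valence 4) → 2 H
  atom 16: C, bond orders sum to 1 (valence 4) → 3 H
Total hydrogens: 18.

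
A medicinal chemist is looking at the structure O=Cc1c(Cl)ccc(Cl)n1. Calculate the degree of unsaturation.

Molecular formula: C6H3Cl2NO.
DoU = (2C + 2 + N − H − X) / 2, where X is the halogen count and O/S are ignored.
    = (2·6 + 2 + 1 − 3 − 2) / 2 = 10 / 2 = 5.

5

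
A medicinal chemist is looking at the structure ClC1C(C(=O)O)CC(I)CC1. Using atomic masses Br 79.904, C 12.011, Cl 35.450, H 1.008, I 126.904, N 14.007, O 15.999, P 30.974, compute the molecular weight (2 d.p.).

288.51 g/mol

First, the molecular formula is C7H10ClIO2 (counting implicit H from valence).
  C: 7 × 12.011 = 84.077
  Cl: 1 × 35.450 = 35.450
  H: 10 × 1.008 = 10.080
  I: 1 × 126.904 = 126.904
  O: 2 × 15.999 = 31.998
Sum: 7×12.011 + 1×35.450 + 10×1.008 + 1×126.904 + 2×15.999 = 288.509 → 288.51 g/mol.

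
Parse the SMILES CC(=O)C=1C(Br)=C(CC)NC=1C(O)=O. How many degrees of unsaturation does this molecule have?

Degree of unsaturation = (number of rings) + (number of π bonds).
Ring closures in the SMILES: 1.
π bonds: 4 double bonds (each 1 DoU) → 4 DoU from unsaturation.
Total DoU = 1 + 4 = 5.

5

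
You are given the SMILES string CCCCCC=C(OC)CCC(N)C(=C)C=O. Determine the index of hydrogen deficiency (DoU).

Molecular formula: C14H25NO2.
DoU = (2C + 2 + N − H − X) / 2, where X is the halogen count and O/S are ignored.
    = (2·14 + 2 + 1 − 25 − 0) / 2 = 6 / 2 = 3.

3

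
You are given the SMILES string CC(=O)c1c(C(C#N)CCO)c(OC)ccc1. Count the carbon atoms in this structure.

Count every carbon token in the SMILES (each C, including those in ring-closure positions and inside branches).
Carbon count: 13.

13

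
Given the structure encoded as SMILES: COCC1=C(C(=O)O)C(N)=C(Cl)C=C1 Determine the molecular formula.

C9H10ClNO3

Walk through each heavy atom and fill implicit hydrogens from standard valence (C 4, N 3, O 2, S 2, halogen 1):
  atom 1: C, bond orders sum to 1 (valence 4) → 3 H
  atom 2: O, bond orders sum to 2 (valence 2) → 0 H
  atom 3: C, bond orders sum to 2 (valence 4) → 2 H
  atom 4: C, bond orders sum to 4 (valence 4) → 0 H
  atom 5: C, bond orders sum to 4 (valence 4) → 0 H
  atom 6: C, bond orders sum to 4 (valence 4) → 0 H
  atom 7: O, bond orders sum to 2 (valence 2) → 0 H
  atom 8: O, bond orders sum to 1 (valence 2) → 1 H
  atom 9: C, bond orders sum to 4 (valence 4) → 0 H
  atom 10: N, bond orders sum to 1 (valence 3) → 2 H
  atom 11: C, bond orders sum to 4 (valence 4) → 0 H
  atom 12: Cl (halogen, monovalent) → 0 H
  atom 13: C, bond orders sum to 3 (valence 4) → 1 H
  atom 14: C, bond orders sum to 3 (valence 4) → 1 H
Totals → C:9, H:10, Cl:1, N:1, O:3.
In Hill order: C9H10ClNO3.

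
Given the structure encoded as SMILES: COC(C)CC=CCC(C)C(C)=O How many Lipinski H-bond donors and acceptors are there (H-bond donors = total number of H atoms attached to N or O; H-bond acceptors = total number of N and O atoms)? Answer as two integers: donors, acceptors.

Donors: find every N or O and count the H atoms it carries.
  atom 2 (O): bond orders sum to 2 → 0 H
  atom 13 (O): bond orders sum to 2 → 0 H
Lipinski HBD = 0.
Acceptors: N atoms = 0, O atoms = 2 → HBA = 2.

0, 2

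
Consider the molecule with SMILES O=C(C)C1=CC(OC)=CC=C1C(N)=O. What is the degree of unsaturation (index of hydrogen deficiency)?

6

Molecular formula: C10H11NO3.
DoU = (2C + 2 + N − H − X) / 2, where X is the halogen count and O/S are ignored.
    = (2·10 + 2 + 1 − 11 − 0) / 2 = 12 / 2 = 6.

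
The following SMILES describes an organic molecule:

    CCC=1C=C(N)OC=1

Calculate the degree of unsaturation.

3

Degree of unsaturation = (number of rings) + (number of π bonds).
Ring closures in the SMILES: 1.
π bonds: 2 double bonds (each 1 DoU) → 2 DoU from unsaturation.
Total DoU = 1 + 2 = 3.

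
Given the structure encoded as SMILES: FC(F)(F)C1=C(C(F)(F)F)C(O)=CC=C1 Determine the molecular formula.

Walk through each heavy atom and fill implicit hydrogens from standard valence (C 4, N 3, O 2, S 2, halogen 1):
  atom 1: F (halogen, monovalent) → 0 H
  atom 2: C, bond orders sum to 4 (valence 4) → 0 H
  atom 3: F (halogen, monovalent) → 0 H
  atom 4: F (halogen, monovalent) → 0 H
  atom 5: C, bond orders sum to 4 (valence 4) → 0 H
  atom 6: C, bond orders sum to 4 (valence 4) → 0 H
  atom 7: C, bond orders sum to 4 (valence 4) → 0 H
  atom 8: F (halogen, monovalent) → 0 H
  atom 9: F (halogen, monovalent) → 0 H
  atom 10: F (halogen, monovalent) → 0 H
  atom 11: C, bond orders sum to 4 (valence 4) → 0 H
  atom 12: O, bond orders sum to 1 (valence 2) → 1 H
  atom 13: C, bond orders sum to 3 (valence 4) → 1 H
  atom 14: C, bond orders sum to 3 (valence 4) → 1 H
  atom 15: C, bond orders sum to 3 (valence 4) → 1 H
Totals → C:8, H:4, F:6, O:1.
In Hill order: C8H4F6O.

C8H4F6O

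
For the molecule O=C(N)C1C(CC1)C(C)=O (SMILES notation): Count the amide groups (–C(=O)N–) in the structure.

The amide motif appears at heavy-atom position 2 in the SMILES.
Other groups present: 1 ketone.
Amide count: 1.

1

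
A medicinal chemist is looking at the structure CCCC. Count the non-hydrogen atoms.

4

Every atom symbol written in the SMILES (organic subset) is one heavy atom; implicit H are not written.
Heavy atoms by element → C:4.
Total: 4.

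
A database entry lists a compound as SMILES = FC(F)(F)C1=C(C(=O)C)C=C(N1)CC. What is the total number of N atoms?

Scan the SMILES for N atoms (remember two-letter symbols like Cl and Br are single atoms).
Nitrogen count: 1.

1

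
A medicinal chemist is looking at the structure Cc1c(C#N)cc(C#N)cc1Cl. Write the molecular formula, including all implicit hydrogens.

C9H5ClN2

Walk through each heavy atom and fill implicit hydrogens from standard valence (C 4, N 3, O 2, S 2, halogen 1); for lowercase aromatic atoms, an aromatic c carries 1 H when it has two neighbours and 0 H with three, and aromatic n carries 0 H:
  atom 1: C, bond orders sum to 1 (valence 4) → 3 H
  atom 2: aromatic c, 3 neighbours → 0 H
  atom 3: aromatic c, 3 neighbours → 0 H
  atom 4: C, bond orders sum to 4 (valence 4) → 0 H
  atom 5: N, bond orders sum to 3 (valence 3) → 0 H
  atom 6: aromatic c, 2 neighbours → 1 H
  atom 7: aromatic c, 3 neighbours → 0 H
  atom 8: C, bond orders sum to 4 (valence 4) → 0 H
  atom 9: N, bond orders sum to 3 (valence 3) → 0 H
  atom 10: aromatic c, 2 neighbours → 1 H
  atom 11: aromatic c, 3 neighbours → 0 H
  atom 12: Cl (halogen, monovalent) → 0 H
Totals → C:9, H:5, Cl:1, N:2.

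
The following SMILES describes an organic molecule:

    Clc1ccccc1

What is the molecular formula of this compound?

C6H5Cl

Walk through each heavy atom and fill implicit hydrogens from standard valence (C 4, N 3, O 2, S 2, halogen 1); for lowercase aromatic atoms, an aromatic c carries 1 H when it has two neighbours and 0 H with three, and aromatic n carries 0 H:
  atom 1: Cl (halogen, monovalent) → 0 H
  atom 2: aromatic c, 3 neighbours → 0 H
  atom 3: aromatic c, 2 neighbours → 1 H
  atom 4: aromatic c, 2 neighbours → 1 H
  atom 5: aromatic c, 2 neighbours → 1 H
  atom 6: aromatic c, 2 neighbours → 1 H
  atom 7: aromatic c, 2 neighbours → 1 H
Totals → C:6, H:5, Cl:1.
In Hill order: C6H5Cl.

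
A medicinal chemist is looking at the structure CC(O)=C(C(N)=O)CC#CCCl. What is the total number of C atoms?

8

Count every carbon token in the SMILES (each C, including those in ring-closure positions and inside branches).
Carbon count: 8.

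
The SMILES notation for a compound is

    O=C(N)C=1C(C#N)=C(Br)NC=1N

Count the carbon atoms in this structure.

Count every carbon token in the SMILES (each C, including those in ring-closure positions and inside branches).
Carbon count: 6.

6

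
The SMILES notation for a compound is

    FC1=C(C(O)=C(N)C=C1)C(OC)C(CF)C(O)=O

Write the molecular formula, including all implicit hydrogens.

C11H13F2NO4

Walk through each heavy atom and fill implicit hydrogens from standard valence (C 4, N 3, O 2, S 2, halogen 1):
  atom 1: F (halogen, monovalent) → 0 H
  atom 2: C, bond orders sum to 4 (valence 4) → 0 H
  atom 3: C, bond orders sum to 4 (valence 4) → 0 H
  atom 4: C, bond orders sum to 4 (valence 4) → 0 H
  atom 5: O, bond orders sum to 1 (valence 2) → 1 H
  atom 6: C, bond orders sum to 4 (valence 4) → 0 H
  atom 7: N, bond orders sum to 1 (valence 3) → 2 H
  atom 8: C, bond orders sum to 3 (valence 4) → 1 H
  atom 9: C, bond orders sum to 3 (valence 4) → 1 H
  atom 10: C, bond orders sum to 3 (valence 4) → 1 H
  atom 11: O, bond orders sum to 2 (valence 2) → 0 H
  atom 12: C, bond orders sum to 1 (valence 4) → 3 H
  atom 13: C, bond orders sum to 3 (valence 4) → 1 H
  atom 14: C, bond orders sum to 2 (valence 4) → 2 H
  atom 15: F (halogen, monovalent) → 0 H
  atom 16: C, bond orders sum to 4 (valence 4) → 0 H
  atom 17: O, bond orders sum to 1 (valence 2) → 1 H
  atom 18: O, bond orders sum to 2 (valence 2) → 0 H
Totals → C:11, H:13, F:2, N:1, O:4.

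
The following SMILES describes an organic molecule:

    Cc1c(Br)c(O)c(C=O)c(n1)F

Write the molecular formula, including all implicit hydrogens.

C7H5BrFNO2

Walk through each heavy atom and fill implicit hydrogens from standard valence (C 4, N 3, O 2, S 2, halogen 1); for lowercase aromatic atoms, an aromatic c carries 1 H when it has two neighbours and 0 H with three, and aromatic n carries 0 H:
  atom 1: C, bond orders sum to 1 (valence 4) → 3 H
  atom 2: aromatic c, 3 neighbours → 0 H
  atom 3: aromatic c, 3 neighbours → 0 H
  atom 4: Br (halogen, monovalent) → 0 H
  atom 5: aromatic c, 3 neighbours → 0 H
  atom 6: O, bond orders sum to 1 (valence 2) → 1 H
  atom 7: aromatic c, 3 neighbours → 0 H
  atom 8: C, bond orders sum to 3 (valence 4) → 1 H
  atom 9: O, bond orders sum to 2 (valence 2) → 0 H
  atom 10: aromatic c, 3 neighbours → 0 H
  atom 11: aromatic n, 2 neighbours → 0 H
  atom 12: F (halogen, monovalent) → 0 H
Totals → C:7, H:5, Br:1, F:1, N:1, O:2.
In Hill order: C7H5BrFNO2.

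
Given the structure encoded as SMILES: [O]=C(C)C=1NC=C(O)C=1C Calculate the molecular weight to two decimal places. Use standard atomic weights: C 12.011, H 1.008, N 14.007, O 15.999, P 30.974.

First, the molecular formula is C7H9NO2 (counting implicit H from valence).
  C: 7 × 12.011 = 84.077
  H: 9 × 1.008 = 9.072
  N: 1 × 14.007 = 14.007
  O: 2 × 15.999 = 31.998
Sum: 7×12.011 + 9×1.008 + 1×14.007 + 2×15.999 = 139.154 → 139.15 g/mol.

139.15 g/mol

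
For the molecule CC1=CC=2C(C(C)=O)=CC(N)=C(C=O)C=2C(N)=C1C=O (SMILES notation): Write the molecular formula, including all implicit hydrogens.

Walk through each heavy atom and fill implicit hydrogens from standard valence (C 4, N 3, O 2, S 2, halogen 1):
  atom 1: C, bond orders sum to 1 (valence 4) → 3 H
  atom 2: C, bond orders sum to 4 (valence 4) → 0 H
  atom 3: C, bond orders sum to 3 (valence 4) → 1 H
  atom 4: C, bond orders sum to 4 (valence 4) → 0 H
  atom 5: C, bond orders sum to 4 (valence 4) → 0 H
  atom 6: C, bond orders sum to 4 (valence 4) → 0 H
  atom 7: C, bond orders sum to 1 (valence 4) → 3 H
  atom 8: O, bond orders sum to 2 (valence 2) → 0 H
  atom 9: C, bond orders sum to 3 (valence 4) → 1 H
  atom 10: C, bond orders sum to 4 (valence 4) → 0 H
  atom 11: N, bond orders sum to 1 (valence 3) → 2 H
  atom 12: C, bond orders sum to 4 (valence 4) → 0 H
  atom 13: C, bond orders sum to 3 (valence 4) → 1 H
  atom 14: O, bond orders sum to 2 (valence 2) → 0 H
  atom 15: C, bond orders sum to 4 (valence 4) → 0 H
  atom 16: C, bond orders sum to 4 (valence 4) → 0 H
  atom 17: N, bond orders sum to 1 (valence 3) → 2 H
  atom 18: C, bond orders sum to 4 (valence 4) → 0 H
  atom 19: C, bond orders sum to 3 (valence 4) → 1 H
  atom 20: O, bond orders sum to 2 (valence 2) → 0 H
Totals → C:15, H:14, N:2, O:3.
In Hill order: C15H14N2O3.

C15H14N2O3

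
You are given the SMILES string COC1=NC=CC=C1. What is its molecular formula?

C6H7NO

Walk through each heavy atom and fill implicit hydrogens from standard valence (C 4, N 3, O 2, S 2, halogen 1):
  atom 1: C, bond orders sum to 1 (valence 4) → 3 H
  atom 2: O, bond orders sum to 2 (valence 2) → 0 H
  atom 3: C, bond orders sum to 4 (valence 4) → 0 H
  atom 4: N, bond orders sum to 3 (valence 3) → 0 H
  atom 5: C, bond orders sum to 3 (valence 4) → 1 H
  atom 6: C, bond orders sum to 3 (valence 4) → 1 H
  atom 7: C, bond orders sum to 3 (valence 4) → 1 H
  atom 8: C, bond orders sum to 3 (valence 4) → 1 H
Totals → C:6, H:7, N:1, O:1.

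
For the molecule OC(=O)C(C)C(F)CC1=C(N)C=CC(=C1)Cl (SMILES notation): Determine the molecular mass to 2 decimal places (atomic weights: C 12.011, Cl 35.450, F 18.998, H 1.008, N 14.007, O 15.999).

245.68 g/mol

First, the molecular formula is C11H13ClFNO2 (counting implicit H from valence).
  C: 11 × 12.011 = 132.121
  Cl: 1 × 35.450 = 35.450
  F: 1 × 18.998 = 18.998
  H: 13 × 1.008 = 13.104
  N: 1 × 14.007 = 14.007
  O: 2 × 15.999 = 31.998
Sum: 11×12.011 + 1×35.450 + 1×18.998 + 13×1.008 + 1×14.007 + 2×15.999 = 245.678 → 245.68 g/mol.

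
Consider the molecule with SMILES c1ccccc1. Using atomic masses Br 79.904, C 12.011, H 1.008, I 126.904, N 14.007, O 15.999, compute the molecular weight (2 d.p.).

78.11 g/mol

First, the molecular formula is C6H6 (counting implicit H from valence).
  C: 6 × 12.011 = 72.066
  H: 6 × 1.008 = 6.048
Sum: 6×12.011 + 6×1.008 = 78.114 → 78.11 g/mol.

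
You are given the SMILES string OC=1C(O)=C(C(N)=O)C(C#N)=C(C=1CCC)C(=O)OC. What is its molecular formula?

Walk through each heavy atom and fill implicit hydrogens from standard valence (C 4, N 3, O 2, S 2, halogen 1):
  atom 1: O, bond orders sum to 1 (valence 2) → 1 H
  atom 2: C, bond orders sum to 4 (valence 4) → 0 H
  atom 3: C, bond orders sum to 4 (valence 4) → 0 H
  atom 4: O, bond orders sum to 1 (valence 2) → 1 H
  atom 5: C, bond orders sum to 4 (valence 4) → 0 H
  atom 6: C, bond orders sum to 4 (valence 4) → 0 H
  atom 7: N, bond orders sum to 1 (valence 3) → 2 H
  atom 8: O, bond orders sum to 2 (valence 2) → 0 H
  atom 9: C, bond orders sum to 4 (valence 4) → 0 H
  atom 10: C, bond orders sum to 4 (valence 4) → 0 H
  atom 11: N, bond orders sum to 3 (valence 3) → 0 H
  atom 12: C, bond orders sum to 4 (valence 4) → 0 H
  atom 13: C, bond orders sum to 4 (valence 4) → 0 H
  atom 14: C, bond orders sum to 2 (valence 4) → 2 H
  atom 15: C, bond orders sum to 2 (valence 4) → 2 H
  atom 16: C, bond orders sum to 1 (valence 4) → 3 H
  atom 17: C, bond orders sum to 4 (valence 4) → 0 H
  atom 18: O, bond orders sum to 2 (valence 2) → 0 H
  atom 19: O, bond orders sum to 2 (valence 2) → 0 H
  atom 20: C, bond orders sum to 1 (valence 4) → 3 H
Totals → C:13, H:14, N:2, O:5.
In Hill order: C13H14N2O5.

C13H14N2O5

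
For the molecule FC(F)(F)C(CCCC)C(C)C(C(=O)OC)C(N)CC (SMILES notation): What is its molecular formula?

Walk through each heavy atom and fill implicit hydrogens from standard valence (C 4, N 3, O 2, S 2, halogen 1):
  atom 1: F (halogen, monovalent) → 0 H
  atom 2: C, bond orders sum to 4 (valence 4) → 0 H
  atom 3: F (halogen, monovalent) → 0 H
  atom 4: F (halogen, monovalent) → 0 H
  atom 5: C, bond orders sum to 3 (valence 4) → 1 H
  atom 6: C, bond orders sum to 2 (valence 4) → 2 H
  atom 7: C, bond orders sum to 2 (valence 4) → 2 H
  atom 8: C, bond orders sum to 2 (valence 4) → 2 H
  atom 9: C, bond orders sum to 1 (valence 4) → 3 H
  atom 10: C, bond orders sum to 3 (valence 4) → 1 H
  atom 11: C, bond orders sum to 1 (valence 4) → 3 H
  atom 12: C, bond orders sum to 3 (valence 4) → 1 H
  atom 13: C, bond orders sum to 4 (valence 4) → 0 H
  atom 14: O, bond orders sum to 2 (valence 2) → 0 H
  atom 15: O, bond orders sum to 2 (valence 2) → 0 H
  atom 16: C, bond orders sum to 1 (valence 4) → 3 H
  atom 17: C, bond orders sum to 3 (valence 4) → 1 H
  atom 18: N, bond orders sum to 1 (valence 3) → 2 H
  atom 19: C, bond orders sum to 2 (valence 4) → 2 H
  atom 20: C, bond orders sum to 1 (valence 4) → 3 H
Totals → C:14, H:26, F:3, N:1, O:2.
In Hill order: C14H26F3NO2.

C14H26F3NO2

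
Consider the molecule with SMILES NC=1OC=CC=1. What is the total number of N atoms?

1

Scan the SMILES for N atoms (remember two-letter symbols like Cl and Br are single atoms).
Nitrogen count: 1.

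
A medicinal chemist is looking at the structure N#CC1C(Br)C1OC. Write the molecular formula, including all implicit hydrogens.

Walk through each heavy atom and fill implicit hydrogens from standard valence (C 4, N 3, O 2, S 2, halogen 1):
  atom 1: N, bond orders sum to 3 (valence 3) → 0 H
  atom 2: C, bond orders sum to 4 (valence 4) → 0 H
  atom 3: C, bond orders sum to 3 (valence 4) → 1 H
  atom 4: C, bond orders sum to 3 (valence 4) → 1 H
  atom 5: Br (halogen, monovalent) → 0 H
  atom 6: C, bond orders sum to 3 (valence 4) → 1 H
  atom 7: O, bond orders sum to 2 (valence 2) → 0 H
  atom 8: C, bond orders sum to 1 (valence 4) → 3 H
Totals → C:5, H:6, Br:1, N:1, O:1.
In Hill order: C5H6BrNO.

C5H6BrNO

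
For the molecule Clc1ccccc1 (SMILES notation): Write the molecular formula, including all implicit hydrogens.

Walk through each heavy atom and fill implicit hydrogens from standard valence (C 4, N 3, O 2, S 2, halogen 1); for lowercase aromatic atoms, an aromatic c carries 1 H when it has two neighbours and 0 H with three, and aromatic n carries 0 H:
  atom 1: Cl (halogen, monovalent) → 0 H
  atom 2: aromatic c, 3 neighbours → 0 H
  atom 3: aromatic c, 2 neighbours → 1 H
  atom 4: aromatic c, 2 neighbours → 1 H
  atom 5: aromatic c, 2 neighbours → 1 H
  atom 6: aromatic c, 2 neighbours → 1 H
  atom 7: aromatic c, 2 neighbours → 1 H
Totals → C:6, H:5, Cl:1.

C6H5Cl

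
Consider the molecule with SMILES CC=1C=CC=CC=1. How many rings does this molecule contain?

1

In SMILES, each pair of matching ring-closure digits denotes one ring-closing bond; the number of such bonds equals the number of independent rings.
Ring-closure bonds here: 1.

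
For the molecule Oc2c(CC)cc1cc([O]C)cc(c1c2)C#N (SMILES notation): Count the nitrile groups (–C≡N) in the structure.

1

The nitrile motif appears at heavy-atom position 16 in the SMILES.
Other groups present: 1 ether, 1 hydroxyl.
Nitrile count: 1.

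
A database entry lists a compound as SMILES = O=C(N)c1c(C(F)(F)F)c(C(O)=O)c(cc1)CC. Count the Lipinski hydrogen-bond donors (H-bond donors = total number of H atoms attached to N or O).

3

Donors: find every N or O and count the H atoms it carries.
  atom 1 (O): bond orders sum to 2 → 0 H
  atom 3 (N): bond orders sum to 1 → 2 H
  atom 12 (O): bond orders sum to 1 → 1 H
  atom 13 (O): bond orders sum to 2 → 0 H
Lipinski HBD = 3.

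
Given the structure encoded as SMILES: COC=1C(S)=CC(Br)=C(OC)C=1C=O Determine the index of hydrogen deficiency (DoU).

5

Degree of unsaturation = (number of rings) + (number of π bonds).
Ring closures in the SMILES: 1.
π bonds: 4 double bonds (each 1 DoU) → 4 DoU from unsaturation.
Total DoU = 1 + 4 = 5.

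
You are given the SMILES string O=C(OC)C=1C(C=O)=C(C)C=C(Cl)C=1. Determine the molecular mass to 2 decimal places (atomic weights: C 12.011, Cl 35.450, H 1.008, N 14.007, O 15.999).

First, the molecular formula is C10H9ClO3 (counting implicit H from valence).
  C: 10 × 12.011 = 120.110
  Cl: 1 × 35.450 = 35.450
  H: 9 × 1.008 = 9.072
  O: 3 × 15.999 = 47.997
Sum: 10×12.011 + 1×35.450 + 9×1.008 + 3×15.999 = 212.629 → 212.63 g/mol.

212.63 g/mol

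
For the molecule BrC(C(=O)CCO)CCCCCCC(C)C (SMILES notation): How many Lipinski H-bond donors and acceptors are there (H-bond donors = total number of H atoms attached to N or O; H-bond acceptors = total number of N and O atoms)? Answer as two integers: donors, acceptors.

Donors: find every N or O and count the H atoms it carries.
  atom 4 (O): bond orders sum to 2 → 0 H
  atom 7 (O): bond orders sum to 1 → 1 H
Lipinski HBD = 1.
Acceptors: N atoms = 0, O atoms = 2 → HBA = 2.

1, 2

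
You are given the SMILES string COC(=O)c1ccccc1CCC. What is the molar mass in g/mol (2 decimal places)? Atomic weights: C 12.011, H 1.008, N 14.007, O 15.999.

178.23 g/mol

First, the molecular formula is C11H14O2 (counting implicit H from valence).
  C: 11 × 12.011 = 132.121
  H: 14 × 1.008 = 14.112
  O: 2 × 15.999 = 31.998
Sum: 11×12.011 + 14×1.008 + 2×15.999 = 178.231 → 178.23 g/mol.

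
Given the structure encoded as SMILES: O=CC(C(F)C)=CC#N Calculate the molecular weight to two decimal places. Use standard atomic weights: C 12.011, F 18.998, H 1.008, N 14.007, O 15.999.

127.12 g/mol

First, the molecular formula is C6H6FNO (counting implicit H from valence).
  C: 6 × 12.011 = 72.066
  F: 1 × 18.998 = 18.998
  H: 6 × 1.008 = 6.048
  N: 1 × 14.007 = 14.007
  O: 1 × 15.999 = 15.999
Sum: 6×12.011 + 1×18.998 + 6×1.008 + 1×14.007 + 1×15.999 = 127.118 → 127.12 g/mol.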